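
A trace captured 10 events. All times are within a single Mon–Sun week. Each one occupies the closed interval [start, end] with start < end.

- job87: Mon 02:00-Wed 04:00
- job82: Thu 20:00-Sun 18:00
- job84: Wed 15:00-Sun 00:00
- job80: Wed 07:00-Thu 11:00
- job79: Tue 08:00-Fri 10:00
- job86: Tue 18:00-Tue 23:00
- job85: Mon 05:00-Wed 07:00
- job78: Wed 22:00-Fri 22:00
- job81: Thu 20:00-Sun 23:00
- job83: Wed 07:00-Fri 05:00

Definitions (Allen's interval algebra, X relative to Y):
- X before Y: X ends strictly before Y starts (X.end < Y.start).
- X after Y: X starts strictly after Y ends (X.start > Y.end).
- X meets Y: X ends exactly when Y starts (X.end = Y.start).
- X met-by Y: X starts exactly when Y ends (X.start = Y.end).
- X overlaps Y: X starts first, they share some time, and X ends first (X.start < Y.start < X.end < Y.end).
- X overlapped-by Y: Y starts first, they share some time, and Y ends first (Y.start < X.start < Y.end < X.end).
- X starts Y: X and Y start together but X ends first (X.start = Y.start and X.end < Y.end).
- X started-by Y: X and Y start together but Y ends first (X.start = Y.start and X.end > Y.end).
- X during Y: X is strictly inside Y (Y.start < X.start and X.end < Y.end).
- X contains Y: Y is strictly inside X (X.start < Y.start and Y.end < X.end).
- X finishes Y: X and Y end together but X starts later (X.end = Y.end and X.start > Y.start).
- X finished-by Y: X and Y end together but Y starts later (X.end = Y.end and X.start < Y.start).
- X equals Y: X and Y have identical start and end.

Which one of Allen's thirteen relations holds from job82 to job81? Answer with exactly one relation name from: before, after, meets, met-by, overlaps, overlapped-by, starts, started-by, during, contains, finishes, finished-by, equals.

starts

job82 = [Thu 20:00, Sun 18:00]; job81 = [Thu 20:00, Sun 23:00].
Compare endpoints: job82.start = job81.start, job82.start < job81.end, job82.end > job81.start, job82.end < job81.end.
That pattern is 'starts'.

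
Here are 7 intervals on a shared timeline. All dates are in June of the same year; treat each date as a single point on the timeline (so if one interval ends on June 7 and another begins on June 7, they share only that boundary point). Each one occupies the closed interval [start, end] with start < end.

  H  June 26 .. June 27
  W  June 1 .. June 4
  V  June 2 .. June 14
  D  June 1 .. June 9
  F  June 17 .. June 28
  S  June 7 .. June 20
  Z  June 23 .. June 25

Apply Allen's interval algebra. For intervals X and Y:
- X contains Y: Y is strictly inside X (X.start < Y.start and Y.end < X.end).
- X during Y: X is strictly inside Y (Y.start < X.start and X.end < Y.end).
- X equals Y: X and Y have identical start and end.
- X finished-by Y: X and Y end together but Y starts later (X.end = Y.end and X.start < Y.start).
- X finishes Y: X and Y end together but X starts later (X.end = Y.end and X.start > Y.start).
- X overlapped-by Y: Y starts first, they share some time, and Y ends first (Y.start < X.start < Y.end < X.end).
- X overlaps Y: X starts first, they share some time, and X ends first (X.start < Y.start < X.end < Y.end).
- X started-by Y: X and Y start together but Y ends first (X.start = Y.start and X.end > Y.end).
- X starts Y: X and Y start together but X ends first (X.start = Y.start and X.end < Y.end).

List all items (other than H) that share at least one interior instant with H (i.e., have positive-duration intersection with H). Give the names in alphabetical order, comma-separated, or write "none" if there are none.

F

Target H = [June 26, June 27].
D [June 1, June 9] → before → no.
F [June 17, June 28] → contains → yes.
S [June 7, June 20] → before → no.
V [June 2, June 14] → before → no.
W [June 1, June 4] → before → no.
Z [June 23, June 25] → before → no.
Result: F.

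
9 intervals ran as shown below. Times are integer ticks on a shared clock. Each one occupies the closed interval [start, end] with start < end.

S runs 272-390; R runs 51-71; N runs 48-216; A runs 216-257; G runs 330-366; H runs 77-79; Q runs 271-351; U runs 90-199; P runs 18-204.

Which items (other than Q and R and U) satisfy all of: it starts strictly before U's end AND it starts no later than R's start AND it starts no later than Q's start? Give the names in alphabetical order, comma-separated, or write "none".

N, P

Conditions: its start is strictly before U's end (X.start < 199) AND its start is no later than R's start (X.start <= 51) AND its start is no later than Q's start (X.start <= 271).
A: start 216 < 199? ✗; start 216 <= 51? ✗; start 216 <= 271? ✓ → no.
G: start 330 < 199? ✗; start 330 <= 51? ✗; start 330 <= 271? ✗ → no.
H: start 77 < 199? ✓; start 77 <= 51? ✗; start 77 <= 271? ✓ → no.
N: start 48 < 199? ✓; start 48 <= 51? ✓; start 48 <= 271? ✓ → yes.
P: start 18 < 199? ✓; start 18 <= 51? ✓; start 18 <= 271? ✓ → yes.
S: start 272 < 199? ✗; start 272 <= 51? ✗; start 272 <= 271? ✗ → no.
Result: N, P.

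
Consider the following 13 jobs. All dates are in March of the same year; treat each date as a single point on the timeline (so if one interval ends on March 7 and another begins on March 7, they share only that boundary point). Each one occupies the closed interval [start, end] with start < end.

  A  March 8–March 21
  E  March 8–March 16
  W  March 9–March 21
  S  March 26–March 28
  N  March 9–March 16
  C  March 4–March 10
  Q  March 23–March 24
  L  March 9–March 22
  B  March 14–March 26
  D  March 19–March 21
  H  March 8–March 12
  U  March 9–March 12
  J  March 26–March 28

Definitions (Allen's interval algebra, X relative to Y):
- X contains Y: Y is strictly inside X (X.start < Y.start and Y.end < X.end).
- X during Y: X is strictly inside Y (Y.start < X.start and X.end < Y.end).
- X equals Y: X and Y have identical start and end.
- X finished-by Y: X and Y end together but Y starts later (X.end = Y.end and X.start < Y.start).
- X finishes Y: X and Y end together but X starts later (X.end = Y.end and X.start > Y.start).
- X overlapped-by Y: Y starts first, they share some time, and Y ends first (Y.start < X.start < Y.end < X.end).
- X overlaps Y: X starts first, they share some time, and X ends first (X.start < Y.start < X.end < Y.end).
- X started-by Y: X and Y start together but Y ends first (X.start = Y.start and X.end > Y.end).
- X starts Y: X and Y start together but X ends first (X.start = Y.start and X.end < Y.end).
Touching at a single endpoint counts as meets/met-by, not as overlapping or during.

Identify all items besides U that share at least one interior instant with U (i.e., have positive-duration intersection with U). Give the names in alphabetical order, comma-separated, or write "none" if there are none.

A, C, E, H, L, N, W

Target U = [March 9, March 12].
A [March 8, March 21] → contains → yes.
B [March 14, March 26] → after → no.
C [March 4, March 10] → overlaps → yes.
D [March 19, March 21] → after → no.
E [March 8, March 16] → contains → yes.
H [March 8, March 12] → finished-by → yes.
J [March 26, March 28] → after → no.
L [March 9, March 22] → started-by → yes.
N [March 9, March 16] → started-by → yes.
Q [March 23, March 24] → after → no.
S [March 26, March 28] → after → no.
W [March 9, March 21] → started-by → yes.
Result: A, C, E, H, L, N, W.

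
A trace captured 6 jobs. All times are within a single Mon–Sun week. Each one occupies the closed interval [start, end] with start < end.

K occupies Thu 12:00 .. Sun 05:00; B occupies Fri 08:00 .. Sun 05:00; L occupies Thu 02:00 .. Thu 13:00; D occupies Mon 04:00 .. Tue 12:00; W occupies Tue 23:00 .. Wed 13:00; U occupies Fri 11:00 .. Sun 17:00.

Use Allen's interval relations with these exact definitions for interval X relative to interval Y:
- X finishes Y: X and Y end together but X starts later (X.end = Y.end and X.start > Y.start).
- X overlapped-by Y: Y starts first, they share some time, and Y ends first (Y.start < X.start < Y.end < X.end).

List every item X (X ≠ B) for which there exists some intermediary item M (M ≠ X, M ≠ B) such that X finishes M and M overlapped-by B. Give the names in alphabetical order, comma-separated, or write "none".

none

Target B = [Fri 08:00, Sun 05:00].
Intermediaries M with M overlapped-by B: U.
Via U — items with X finishes U: none.
Union: none.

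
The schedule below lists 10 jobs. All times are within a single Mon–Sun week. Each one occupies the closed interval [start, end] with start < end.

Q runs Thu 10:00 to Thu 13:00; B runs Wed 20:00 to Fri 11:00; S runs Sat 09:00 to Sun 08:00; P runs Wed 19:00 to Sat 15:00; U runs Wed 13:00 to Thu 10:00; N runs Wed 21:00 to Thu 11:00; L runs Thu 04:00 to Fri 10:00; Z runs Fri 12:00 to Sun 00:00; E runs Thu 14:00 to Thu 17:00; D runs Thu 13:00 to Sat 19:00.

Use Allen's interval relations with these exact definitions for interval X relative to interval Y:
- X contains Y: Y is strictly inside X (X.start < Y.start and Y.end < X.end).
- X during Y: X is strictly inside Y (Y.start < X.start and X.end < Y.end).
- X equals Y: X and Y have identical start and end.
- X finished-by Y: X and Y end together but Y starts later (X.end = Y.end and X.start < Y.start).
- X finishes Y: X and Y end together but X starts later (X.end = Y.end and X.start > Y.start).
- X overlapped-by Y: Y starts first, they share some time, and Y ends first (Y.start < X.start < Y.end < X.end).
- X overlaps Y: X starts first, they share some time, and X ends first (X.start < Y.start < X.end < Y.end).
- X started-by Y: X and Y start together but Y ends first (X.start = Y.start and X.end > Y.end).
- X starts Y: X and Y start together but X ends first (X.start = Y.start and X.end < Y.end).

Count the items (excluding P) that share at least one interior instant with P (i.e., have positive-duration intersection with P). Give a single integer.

9

Target P = [Wed 19:00, Sat 15:00].
B [Wed 20:00, Fri 11:00] → during → counts.
D [Thu 13:00, Sat 19:00] → overlapped-by → counts.
E [Thu 14:00, Thu 17:00] → during → counts.
L [Thu 04:00, Fri 10:00] → during → counts.
N [Wed 21:00, Thu 11:00] → during → counts.
Q [Thu 10:00, Thu 13:00] → during → counts.
S [Sat 09:00, Sun 08:00] → overlapped-by → counts.
U [Wed 13:00, Thu 10:00] → overlaps → counts.
Z [Fri 12:00, Sun 00:00] → overlapped-by → counts.
Total: 9.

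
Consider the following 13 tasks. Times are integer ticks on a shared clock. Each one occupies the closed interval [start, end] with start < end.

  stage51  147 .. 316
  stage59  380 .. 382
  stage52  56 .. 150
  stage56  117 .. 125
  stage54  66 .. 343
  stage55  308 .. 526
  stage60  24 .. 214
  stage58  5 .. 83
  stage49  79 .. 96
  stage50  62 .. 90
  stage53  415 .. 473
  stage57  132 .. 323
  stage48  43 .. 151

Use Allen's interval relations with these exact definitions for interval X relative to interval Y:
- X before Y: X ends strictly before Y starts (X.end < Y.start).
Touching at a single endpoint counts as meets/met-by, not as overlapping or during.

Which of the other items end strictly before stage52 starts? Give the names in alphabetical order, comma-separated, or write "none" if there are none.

none

Target stage52 = [56, 150].
stage48 [43, 151] → contains → no.
stage49 [79, 96] → during → no.
stage50 [62, 90] → during → no.
stage51 [147, 316] → overlapped-by → no.
stage53 [415, 473] → after → no.
stage54 [66, 343] → overlapped-by → no.
stage55 [308, 526] → after → no.
stage56 [117, 125] → during → no.
stage57 [132, 323] → overlapped-by → no.
stage58 [5, 83] → overlaps → no.
stage59 [380, 382] → after → no.
stage60 [24, 214] → contains → no.
Result: none.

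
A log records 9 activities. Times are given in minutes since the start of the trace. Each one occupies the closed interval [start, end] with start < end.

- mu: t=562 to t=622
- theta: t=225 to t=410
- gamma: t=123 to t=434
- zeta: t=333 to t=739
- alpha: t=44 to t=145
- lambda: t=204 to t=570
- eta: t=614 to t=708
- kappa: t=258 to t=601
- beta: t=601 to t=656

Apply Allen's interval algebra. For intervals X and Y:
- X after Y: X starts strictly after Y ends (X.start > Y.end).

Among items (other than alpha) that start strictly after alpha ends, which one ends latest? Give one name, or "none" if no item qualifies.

Target alpha = [t=44, t=145].
beta [t=601, t=656] → after → candidate.
eta [t=614, t=708] → after → candidate.
gamma [t=123, t=434] → overlapped-by → excluded.
kappa [t=258, t=601] → after → candidate.
lambda [t=204, t=570] → after → candidate.
mu [t=562, t=622] → after → candidate.
theta [t=225, t=410] → after → candidate.
zeta [t=333, t=739] → after → candidate.
Among candidates, latest end is t=739 → zeta.

zeta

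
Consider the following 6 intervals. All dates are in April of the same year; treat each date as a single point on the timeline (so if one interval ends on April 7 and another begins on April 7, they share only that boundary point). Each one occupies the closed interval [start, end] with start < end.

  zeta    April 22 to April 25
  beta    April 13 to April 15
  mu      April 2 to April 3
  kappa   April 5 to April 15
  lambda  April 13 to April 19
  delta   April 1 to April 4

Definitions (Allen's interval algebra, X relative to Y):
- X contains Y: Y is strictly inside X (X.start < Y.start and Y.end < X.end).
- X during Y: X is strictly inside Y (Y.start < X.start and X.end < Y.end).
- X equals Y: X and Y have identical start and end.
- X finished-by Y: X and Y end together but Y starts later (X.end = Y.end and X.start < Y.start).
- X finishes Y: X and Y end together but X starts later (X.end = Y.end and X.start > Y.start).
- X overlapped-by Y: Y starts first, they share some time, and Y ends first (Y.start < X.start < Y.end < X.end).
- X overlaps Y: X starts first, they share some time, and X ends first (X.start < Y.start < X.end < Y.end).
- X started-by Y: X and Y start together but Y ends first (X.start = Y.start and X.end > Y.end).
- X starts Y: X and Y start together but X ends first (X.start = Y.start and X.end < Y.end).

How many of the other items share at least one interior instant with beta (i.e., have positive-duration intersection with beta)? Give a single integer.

2

Target beta = [April 13, April 15].
delta [April 1, April 4] → before → no.
kappa [April 5, April 15] → finished-by → counts.
lambda [April 13, April 19] → started-by → counts.
mu [April 2, April 3] → before → no.
zeta [April 22, April 25] → after → no.
Total: 2.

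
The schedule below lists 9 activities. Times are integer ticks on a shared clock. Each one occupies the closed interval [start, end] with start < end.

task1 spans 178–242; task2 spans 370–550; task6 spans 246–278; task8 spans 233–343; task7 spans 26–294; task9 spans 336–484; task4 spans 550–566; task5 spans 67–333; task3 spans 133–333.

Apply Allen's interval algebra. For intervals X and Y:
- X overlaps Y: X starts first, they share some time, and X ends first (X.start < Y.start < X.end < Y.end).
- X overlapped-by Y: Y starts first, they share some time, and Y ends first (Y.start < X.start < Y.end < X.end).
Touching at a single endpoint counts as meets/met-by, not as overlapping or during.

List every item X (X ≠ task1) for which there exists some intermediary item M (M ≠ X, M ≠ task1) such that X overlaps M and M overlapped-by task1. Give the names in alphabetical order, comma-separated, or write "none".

task3, task5, task7

Target task1 = [178, 242].
Intermediaries M with M overlapped-by task1: task8.
Via task8 — items with X overlaps task8: task3, task5, task7.
Union: task3, task5, task7.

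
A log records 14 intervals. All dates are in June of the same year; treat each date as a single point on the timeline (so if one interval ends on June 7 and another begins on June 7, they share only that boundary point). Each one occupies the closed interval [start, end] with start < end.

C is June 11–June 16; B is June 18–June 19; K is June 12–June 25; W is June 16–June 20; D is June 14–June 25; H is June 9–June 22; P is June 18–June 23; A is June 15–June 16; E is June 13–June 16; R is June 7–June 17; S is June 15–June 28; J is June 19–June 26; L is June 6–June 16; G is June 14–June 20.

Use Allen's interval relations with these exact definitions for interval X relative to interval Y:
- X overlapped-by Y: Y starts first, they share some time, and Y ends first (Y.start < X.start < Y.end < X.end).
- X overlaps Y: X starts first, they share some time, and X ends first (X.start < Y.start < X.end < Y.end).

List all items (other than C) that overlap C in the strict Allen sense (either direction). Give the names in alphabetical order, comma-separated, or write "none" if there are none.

Target C = [June 11, June 16].
A [June 15, June 16] → finishes → no.
B [June 18, June 19] → after → no.
D [June 14, June 25] → overlapped-by → yes.
E [June 13, June 16] → finishes → no.
G [June 14, June 20] → overlapped-by → yes.
H [June 9, June 22] → contains → no.
J [June 19, June 26] → after → no.
K [June 12, June 25] → overlapped-by → yes.
L [June 6, June 16] → finished-by → no.
P [June 18, June 23] → after → no.
R [June 7, June 17] → contains → no.
S [June 15, June 28] → overlapped-by → yes.
W [June 16, June 20] → met-by → no.
Result: D, G, K, S.

D, G, K, S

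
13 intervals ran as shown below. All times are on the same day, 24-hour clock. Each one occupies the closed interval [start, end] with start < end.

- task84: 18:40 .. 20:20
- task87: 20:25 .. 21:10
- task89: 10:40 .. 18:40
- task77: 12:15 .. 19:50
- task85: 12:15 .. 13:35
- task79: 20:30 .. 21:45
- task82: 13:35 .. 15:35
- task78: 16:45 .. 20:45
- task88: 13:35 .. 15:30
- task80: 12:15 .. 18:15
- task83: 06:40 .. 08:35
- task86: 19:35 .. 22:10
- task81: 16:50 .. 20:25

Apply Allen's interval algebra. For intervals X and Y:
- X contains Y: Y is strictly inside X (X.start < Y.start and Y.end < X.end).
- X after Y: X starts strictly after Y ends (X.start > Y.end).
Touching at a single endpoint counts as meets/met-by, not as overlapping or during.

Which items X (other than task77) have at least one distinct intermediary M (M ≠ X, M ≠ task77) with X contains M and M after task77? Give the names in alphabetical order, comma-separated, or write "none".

Target task77 = [12:15, 19:50].
Intermediaries M with M after task77: task79, task87.
Via task79 — items with X contains task79: task86.
Via task87 — items with X contains task87: task86.
Union: task86.

task86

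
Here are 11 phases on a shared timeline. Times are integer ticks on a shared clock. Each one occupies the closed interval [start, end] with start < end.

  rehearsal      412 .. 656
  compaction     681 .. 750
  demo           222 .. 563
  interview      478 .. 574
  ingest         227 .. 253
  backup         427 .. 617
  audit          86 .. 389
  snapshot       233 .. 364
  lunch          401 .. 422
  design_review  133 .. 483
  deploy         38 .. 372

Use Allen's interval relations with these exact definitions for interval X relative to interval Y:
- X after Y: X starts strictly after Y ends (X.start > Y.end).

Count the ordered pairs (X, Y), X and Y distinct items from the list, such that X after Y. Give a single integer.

Checking all 110 ordered pairs for relation 'after'; matching pairs in alphabetical order:
(backup, audit): backup after audit ✓
(backup, deploy): backup after deploy ✓
(backup, ingest): backup after ingest ✓
(backup, lunch): backup after lunch ✓
(backup, snapshot): backup after snapshot ✓
(compaction, audit): compaction after audit ✓
(compaction, backup): compaction after backup ✓
(compaction, demo): compaction after demo ✓
(compaction, deploy): compaction after deploy ✓
(compaction, design_review): compaction after design_review ✓
(compaction, ingest): compaction after ingest ✓
(compaction, interview): compaction after interview ✓
(compaction, lunch): compaction after lunch ✓
(compaction, rehearsal): compaction after rehearsal ✓
(compaction, snapshot): compaction after snapshot ✓
(interview, audit): interview after audit ✓
(interview, deploy): interview after deploy ✓
(interview, ingest): interview after ingest ✓
(interview, lunch): interview after lunch ✓
(interview, snapshot): interview after snapshot ✓
(lunch, audit): lunch after audit ✓
(lunch, deploy): lunch after deploy ✓
(lunch, ingest): lunch after ingest ✓
(lunch, snapshot): lunch after snapshot ✓
... plus 4 further pairs not listed.
Count: 28.

28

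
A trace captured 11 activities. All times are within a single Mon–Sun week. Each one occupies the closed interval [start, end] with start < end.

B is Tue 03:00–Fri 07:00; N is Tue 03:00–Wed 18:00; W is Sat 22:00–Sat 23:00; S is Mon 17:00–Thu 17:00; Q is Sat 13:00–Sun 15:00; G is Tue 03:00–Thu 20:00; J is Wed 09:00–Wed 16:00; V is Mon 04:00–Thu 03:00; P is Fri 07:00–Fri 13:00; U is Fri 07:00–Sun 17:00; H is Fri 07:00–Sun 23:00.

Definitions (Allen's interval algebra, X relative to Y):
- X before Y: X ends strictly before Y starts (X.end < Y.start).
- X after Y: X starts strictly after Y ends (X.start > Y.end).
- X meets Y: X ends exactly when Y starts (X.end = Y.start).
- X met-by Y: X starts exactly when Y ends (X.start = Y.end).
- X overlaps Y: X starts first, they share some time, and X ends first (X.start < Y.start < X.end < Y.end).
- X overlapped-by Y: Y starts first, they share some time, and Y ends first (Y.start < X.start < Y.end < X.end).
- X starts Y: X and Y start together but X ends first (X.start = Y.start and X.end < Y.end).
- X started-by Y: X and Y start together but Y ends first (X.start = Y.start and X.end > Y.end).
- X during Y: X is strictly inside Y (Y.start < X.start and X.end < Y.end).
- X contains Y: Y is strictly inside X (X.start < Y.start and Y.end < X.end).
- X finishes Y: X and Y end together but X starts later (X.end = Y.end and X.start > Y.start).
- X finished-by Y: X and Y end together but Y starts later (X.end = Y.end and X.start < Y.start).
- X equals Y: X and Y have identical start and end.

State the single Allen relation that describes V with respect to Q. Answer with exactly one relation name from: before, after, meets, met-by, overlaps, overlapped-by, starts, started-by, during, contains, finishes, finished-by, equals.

before

V = [Mon 04:00, Thu 03:00]; Q = [Sat 13:00, Sun 15:00].
Compare endpoints: V.start < Q.start, V.start < Q.end, V.end < Q.start, V.end < Q.end.
That pattern is 'before'.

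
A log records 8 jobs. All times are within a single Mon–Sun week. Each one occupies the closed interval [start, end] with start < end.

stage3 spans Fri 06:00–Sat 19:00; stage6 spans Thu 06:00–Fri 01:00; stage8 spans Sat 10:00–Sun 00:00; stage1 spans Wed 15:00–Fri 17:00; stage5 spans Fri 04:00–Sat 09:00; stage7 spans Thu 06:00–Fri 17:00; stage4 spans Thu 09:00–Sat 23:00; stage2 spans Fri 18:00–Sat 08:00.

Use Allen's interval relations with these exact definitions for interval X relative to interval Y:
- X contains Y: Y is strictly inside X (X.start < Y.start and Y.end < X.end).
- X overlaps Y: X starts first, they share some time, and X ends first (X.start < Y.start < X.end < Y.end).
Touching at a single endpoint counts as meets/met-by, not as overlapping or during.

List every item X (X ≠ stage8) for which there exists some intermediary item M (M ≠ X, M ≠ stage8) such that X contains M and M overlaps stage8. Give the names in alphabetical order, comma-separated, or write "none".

stage4

Target stage8 = [Sat 10:00, Sun 00:00].
Intermediaries M with M overlaps stage8: stage3, stage4.
Via stage3 — items with X contains stage3: stage4.
Via stage4 — items with X contains stage4: none.
Union: stage4.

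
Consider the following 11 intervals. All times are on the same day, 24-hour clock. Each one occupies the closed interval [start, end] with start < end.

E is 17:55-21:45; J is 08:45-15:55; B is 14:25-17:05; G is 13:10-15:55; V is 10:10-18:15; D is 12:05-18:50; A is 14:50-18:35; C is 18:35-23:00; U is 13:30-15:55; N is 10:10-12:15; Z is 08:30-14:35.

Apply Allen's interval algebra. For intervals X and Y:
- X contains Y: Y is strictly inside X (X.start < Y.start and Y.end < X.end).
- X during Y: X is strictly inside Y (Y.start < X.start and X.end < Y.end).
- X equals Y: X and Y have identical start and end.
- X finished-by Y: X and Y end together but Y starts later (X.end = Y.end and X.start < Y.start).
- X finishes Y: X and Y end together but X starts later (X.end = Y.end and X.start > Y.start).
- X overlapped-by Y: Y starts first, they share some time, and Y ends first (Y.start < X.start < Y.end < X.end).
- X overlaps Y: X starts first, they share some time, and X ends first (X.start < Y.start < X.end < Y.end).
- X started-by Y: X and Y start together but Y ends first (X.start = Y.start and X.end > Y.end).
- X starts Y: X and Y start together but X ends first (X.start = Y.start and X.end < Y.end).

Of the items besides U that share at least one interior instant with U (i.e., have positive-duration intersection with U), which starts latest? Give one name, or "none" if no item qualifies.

A

Target U = [13:30, 15:55].
A [14:50, 18:35] → overlapped-by → candidate.
B [14:25, 17:05] → overlapped-by → candidate.
C [18:35, 23:00] → after → excluded.
D [12:05, 18:50] → contains → candidate.
E [17:55, 21:45] → after → excluded.
G [13:10, 15:55] → finished-by → candidate.
J [08:45, 15:55] → finished-by → candidate.
N [10:10, 12:15] → before → excluded.
V [10:10, 18:15] → contains → candidate.
Z [08:30, 14:35] → overlaps → candidate.
Among candidates, latest start is 14:50 → A.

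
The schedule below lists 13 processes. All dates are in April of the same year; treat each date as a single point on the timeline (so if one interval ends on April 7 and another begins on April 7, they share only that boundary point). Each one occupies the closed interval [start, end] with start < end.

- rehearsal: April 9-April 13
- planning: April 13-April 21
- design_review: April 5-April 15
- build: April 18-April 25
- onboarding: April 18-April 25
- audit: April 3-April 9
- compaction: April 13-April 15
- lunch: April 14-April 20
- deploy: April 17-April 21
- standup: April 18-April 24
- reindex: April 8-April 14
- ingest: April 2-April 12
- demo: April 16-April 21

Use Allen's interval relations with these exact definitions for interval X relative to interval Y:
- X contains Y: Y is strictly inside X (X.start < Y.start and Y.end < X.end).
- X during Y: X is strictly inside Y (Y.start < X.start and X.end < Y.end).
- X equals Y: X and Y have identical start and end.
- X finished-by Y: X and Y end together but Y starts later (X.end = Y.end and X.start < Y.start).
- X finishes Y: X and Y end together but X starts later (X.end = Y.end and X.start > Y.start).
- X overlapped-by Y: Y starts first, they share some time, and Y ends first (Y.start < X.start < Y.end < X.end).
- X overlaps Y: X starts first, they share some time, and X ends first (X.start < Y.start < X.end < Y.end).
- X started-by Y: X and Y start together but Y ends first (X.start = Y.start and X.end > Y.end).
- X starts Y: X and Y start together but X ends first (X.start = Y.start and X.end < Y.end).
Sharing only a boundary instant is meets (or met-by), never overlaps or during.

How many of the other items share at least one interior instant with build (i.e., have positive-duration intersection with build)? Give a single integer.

Target build = [April 18, April 25].
audit [April 3, April 9] → before → no.
compaction [April 13, April 15] → before → no.
demo [April 16, April 21] → overlaps → counts.
deploy [April 17, April 21] → overlaps → counts.
design_review [April 5, April 15] → before → no.
ingest [April 2, April 12] → before → no.
lunch [April 14, April 20] → overlaps → counts.
onboarding [April 18, April 25] → equals → counts.
planning [April 13, April 21] → overlaps → counts.
rehearsal [April 9, April 13] → before → no.
reindex [April 8, April 14] → before → no.
standup [April 18, April 24] → starts → counts.
Total: 6.

6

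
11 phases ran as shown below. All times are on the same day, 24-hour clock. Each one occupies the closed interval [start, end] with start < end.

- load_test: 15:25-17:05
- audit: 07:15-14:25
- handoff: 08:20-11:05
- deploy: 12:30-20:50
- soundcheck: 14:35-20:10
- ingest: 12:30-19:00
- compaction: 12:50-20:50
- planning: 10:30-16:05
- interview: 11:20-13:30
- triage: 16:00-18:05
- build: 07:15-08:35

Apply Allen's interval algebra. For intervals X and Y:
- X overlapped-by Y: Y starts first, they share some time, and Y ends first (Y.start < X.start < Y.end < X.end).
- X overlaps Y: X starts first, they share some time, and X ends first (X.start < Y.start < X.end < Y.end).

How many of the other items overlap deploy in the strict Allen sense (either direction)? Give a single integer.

Target deploy = [12:30, 20:50].
audit [07:15, 14:25] → overlaps → counts.
build [07:15, 08:35] → before → no.
compaction [12:50, 20:50] → finishes → no.
handoff [08:20, 11:05] → before → no.
ingest [12:30, 19:00] → starts → no.
interview [11:20, 13:30] → overlaps → counts.
load_test [15:25, 17:05] → during → no.
planning [10:30, 16:05] → overlaps → counts.
soundcheck [14:35, 20:10] → during → no.
triage [16:00, 18:05] → during → no.
Total: 3.

3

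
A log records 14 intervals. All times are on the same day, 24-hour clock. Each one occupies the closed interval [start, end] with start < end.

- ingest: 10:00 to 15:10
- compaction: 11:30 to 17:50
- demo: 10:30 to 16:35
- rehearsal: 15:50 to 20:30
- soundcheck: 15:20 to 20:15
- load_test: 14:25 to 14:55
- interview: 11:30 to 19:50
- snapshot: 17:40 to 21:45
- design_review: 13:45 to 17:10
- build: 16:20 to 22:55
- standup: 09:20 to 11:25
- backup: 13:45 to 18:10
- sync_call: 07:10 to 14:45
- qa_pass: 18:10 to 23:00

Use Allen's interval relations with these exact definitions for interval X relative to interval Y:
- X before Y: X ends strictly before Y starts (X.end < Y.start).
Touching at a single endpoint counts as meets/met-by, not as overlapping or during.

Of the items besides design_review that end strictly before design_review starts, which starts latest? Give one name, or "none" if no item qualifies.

Target design_review = [13:45, 17:10].
backup [13:45, 18:10] → started-by → excluded.
build [16:20, 22:55] → overlapped-by → excluded.
compaction [11:30, 17:50] → contains → excluded.
demo [10:30, 16:35] → overlaps → excluded.
ingest [10:00, 15:10] → overlaps → excluded.
interview [11:30, 19:50] → contains → excluded.
load_test [14:25, 14:55] → during → excluded.
qa_pass [18:10, 23:00] → after → excluded.
rehearsal [15:50, 20:30] → overlapped-by → excluded.
snapshot [17:40, 21:45] → after → excluded.
soundcheck [15:20, 20:15] → overlapped-by → excluded.
standup [09:20, 11:25] → before → candidate.
sync_call [07:10, 14:45] → overlaps → excluded.
Among candidates, latest start is 09:20 → standup.

standup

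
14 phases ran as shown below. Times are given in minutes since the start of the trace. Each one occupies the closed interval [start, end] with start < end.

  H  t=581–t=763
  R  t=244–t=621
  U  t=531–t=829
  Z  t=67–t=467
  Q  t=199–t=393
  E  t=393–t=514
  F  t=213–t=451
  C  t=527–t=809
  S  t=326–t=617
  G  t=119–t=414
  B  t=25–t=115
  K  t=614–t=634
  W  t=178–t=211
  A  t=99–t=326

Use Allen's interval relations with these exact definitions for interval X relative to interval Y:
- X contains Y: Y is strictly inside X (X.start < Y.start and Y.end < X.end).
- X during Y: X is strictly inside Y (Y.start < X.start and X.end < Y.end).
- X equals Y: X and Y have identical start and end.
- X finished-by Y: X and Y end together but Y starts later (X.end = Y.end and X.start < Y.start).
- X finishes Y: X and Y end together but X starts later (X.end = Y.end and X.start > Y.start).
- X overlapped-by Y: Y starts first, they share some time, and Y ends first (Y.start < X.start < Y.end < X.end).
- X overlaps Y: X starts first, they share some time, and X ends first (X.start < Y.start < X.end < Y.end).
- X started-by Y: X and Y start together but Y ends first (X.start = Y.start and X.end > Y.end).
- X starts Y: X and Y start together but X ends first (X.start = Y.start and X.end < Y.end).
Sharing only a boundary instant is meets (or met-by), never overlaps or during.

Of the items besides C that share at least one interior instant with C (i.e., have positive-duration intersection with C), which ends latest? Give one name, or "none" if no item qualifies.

Target C = [t=527, t=809].
A [t=99, t=326] → before → excluded.
B [t=25, t=115] → before → excluded.
E [t=393, t=514] → before → excluded.
F [t=213, t=451] → before → excluded.
G [t=119, t=414] → before → excluded.
H [t=581, t=763] → during → candidate.
K [t=614, t=634] → during → candidate.
Q [t=199, t=393] → before → excluded.
R [t=244, t=621] → overlaps → candidate.
S [t=326, t=617] → overlaps → candidate.
U [t=531, t=829] → overlapped-by → candidate.
W [t=178, t=211] → before → excluded.
Z [t=67, t=467] → before → excluded.
Among candidates, latest end is t=829 → U.

U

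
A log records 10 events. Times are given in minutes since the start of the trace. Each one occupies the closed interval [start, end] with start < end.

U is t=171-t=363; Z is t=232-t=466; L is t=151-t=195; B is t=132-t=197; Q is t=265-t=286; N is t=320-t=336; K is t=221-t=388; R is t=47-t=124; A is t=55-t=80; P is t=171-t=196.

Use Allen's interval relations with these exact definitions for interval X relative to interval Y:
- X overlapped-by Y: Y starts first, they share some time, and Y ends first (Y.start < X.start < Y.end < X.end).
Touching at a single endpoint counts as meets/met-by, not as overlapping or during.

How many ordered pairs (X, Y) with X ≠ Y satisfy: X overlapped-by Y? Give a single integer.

Checking all 90 ordered pairs for relation 'overlapped-by'; matching pairs in alphabetical order:
(K, U): K overlapped-by U ✓
(P, L): P overlapped-by L ✓
(U, B): U overlapped-by B ✓
(U, L): U overlapped-by L ✓
(Z, K): Z overlapped-by K ✓
(Z, U): Z overlapped-by U ✓
Count: 6.

6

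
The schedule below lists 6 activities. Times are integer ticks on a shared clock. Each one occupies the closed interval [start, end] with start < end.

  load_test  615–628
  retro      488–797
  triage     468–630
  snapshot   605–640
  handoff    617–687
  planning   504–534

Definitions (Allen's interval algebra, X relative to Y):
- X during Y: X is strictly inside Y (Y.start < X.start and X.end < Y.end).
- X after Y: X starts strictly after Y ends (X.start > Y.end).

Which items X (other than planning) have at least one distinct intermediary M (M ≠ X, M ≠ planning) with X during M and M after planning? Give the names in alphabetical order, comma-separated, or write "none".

Target planning = [504, 534].
Intermediaries M with M after planning: handoff, load_test, snapshot.
Via handoff — items with X during handoff: none.
Via load_test — items with X during load_test: none.
Via snapshot — items with X during snapshot: load_test.
Union: load_test.

load_test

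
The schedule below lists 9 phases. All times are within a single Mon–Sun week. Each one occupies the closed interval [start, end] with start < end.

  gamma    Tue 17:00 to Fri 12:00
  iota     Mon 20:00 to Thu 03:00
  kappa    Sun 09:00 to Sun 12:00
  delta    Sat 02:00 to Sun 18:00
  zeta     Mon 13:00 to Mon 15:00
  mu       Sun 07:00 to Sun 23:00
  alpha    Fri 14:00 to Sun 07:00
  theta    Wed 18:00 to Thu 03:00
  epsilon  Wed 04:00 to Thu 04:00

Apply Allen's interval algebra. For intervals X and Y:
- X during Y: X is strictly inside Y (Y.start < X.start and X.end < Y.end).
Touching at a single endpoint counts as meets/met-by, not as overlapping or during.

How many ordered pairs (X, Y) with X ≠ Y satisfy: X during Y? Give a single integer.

Checking all 72 ordered pairs for relation 'during'; matching pairs in alphabetical order:
(epsilon, gamma): epsilon during gamma ✓
(kappa, delta): kappa during delta ✓
(kappa, mu): kappa during mu ✓
(theta, epsilon): theta during epsilon ✓
(theta, gamma): theta during gamma ✓
Count: 5.

5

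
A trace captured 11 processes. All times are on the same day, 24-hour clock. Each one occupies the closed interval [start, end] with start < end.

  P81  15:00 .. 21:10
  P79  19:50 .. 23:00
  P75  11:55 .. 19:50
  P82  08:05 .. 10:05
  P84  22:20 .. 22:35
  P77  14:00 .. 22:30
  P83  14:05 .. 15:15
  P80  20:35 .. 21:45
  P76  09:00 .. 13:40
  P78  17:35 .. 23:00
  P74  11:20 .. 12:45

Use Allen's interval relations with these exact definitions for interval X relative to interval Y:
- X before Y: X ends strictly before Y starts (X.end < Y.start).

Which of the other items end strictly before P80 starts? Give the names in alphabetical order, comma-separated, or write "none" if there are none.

P74, P75, P76, P82, P83

Target P80 = [20:35, 21:45].
P74 [11:20, 12:45] → before → yes.
P75 [11:55, 19:50] → before → yes.
P76 [09:00, 13:40] → before → yes.
P77 [14:00, 22:30] → contains → no.
P78 [17:35, 23:00] → contains → no.
P79 [19:50, 23:00] → contains → no.
P81 [15:00, 21:10] → overlaps → no.
P82 [08:05, 10:05] → before → yes.
P83 [14:05, 15:15] → before → yes.
P84 [22:20, 22:35] → after → no.
Result: P74, P75, P76, P82, P83.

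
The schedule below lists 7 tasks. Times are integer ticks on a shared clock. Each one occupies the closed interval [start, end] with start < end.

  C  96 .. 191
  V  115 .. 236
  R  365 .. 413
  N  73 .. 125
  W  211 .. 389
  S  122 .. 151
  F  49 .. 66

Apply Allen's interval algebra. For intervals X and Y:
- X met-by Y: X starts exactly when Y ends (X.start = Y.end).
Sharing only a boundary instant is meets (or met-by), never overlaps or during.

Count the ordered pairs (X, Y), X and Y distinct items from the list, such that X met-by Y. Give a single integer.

0

Checking all 42 ordered pairs for relation 'met-by'; matching pairs in alphabetical order:
No pair satisfies it.
Count: 0.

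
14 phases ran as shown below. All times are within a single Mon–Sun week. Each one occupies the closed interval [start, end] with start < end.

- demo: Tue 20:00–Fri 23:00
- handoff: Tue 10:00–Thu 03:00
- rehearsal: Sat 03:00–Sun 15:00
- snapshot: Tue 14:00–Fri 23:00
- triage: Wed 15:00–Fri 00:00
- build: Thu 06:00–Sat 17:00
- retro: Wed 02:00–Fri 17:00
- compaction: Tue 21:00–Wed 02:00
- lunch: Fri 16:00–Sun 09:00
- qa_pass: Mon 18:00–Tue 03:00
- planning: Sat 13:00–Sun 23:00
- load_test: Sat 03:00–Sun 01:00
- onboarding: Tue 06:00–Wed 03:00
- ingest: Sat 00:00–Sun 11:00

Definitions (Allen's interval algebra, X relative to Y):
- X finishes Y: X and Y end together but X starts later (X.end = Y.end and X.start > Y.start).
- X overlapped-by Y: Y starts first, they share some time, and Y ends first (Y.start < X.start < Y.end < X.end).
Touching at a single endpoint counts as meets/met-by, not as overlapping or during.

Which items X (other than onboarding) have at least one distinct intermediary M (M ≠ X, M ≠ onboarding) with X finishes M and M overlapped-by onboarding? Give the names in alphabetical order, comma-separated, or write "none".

Target onboarding = [Tue 06:00, Wed 03:00].
Intermediaries M with M overlapped-by onboarding: demo, handoff, retro, snapshot.
Via demo — items with X finishes demo: none.
Via handoff — items with X finishes handoff: none.
Via retro — items with X finishes retro: none.
Via snapshot — items with X finishes snapshot: demo.
Union: demo.

demo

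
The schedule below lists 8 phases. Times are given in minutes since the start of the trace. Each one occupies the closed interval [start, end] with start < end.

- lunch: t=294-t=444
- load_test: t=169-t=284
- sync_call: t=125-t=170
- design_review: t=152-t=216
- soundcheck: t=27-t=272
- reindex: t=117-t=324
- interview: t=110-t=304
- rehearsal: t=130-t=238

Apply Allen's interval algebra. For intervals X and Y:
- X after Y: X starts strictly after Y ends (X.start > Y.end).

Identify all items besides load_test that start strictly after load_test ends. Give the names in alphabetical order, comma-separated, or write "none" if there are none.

lunch

Target load_test = [t=169, t=284].
design_review [t=152, t=216] → overlaps → no.
interview [t=110, t=304] → contains → no.
lunch [t=294, t=444] → after → yes.
rehearsal [t=130, t=238] → overlaps → no.
reindex [t=117, t=324] → contains → no.
soundcheck [t=27, t=272] → overlaps → no.
sync_call [t=125, t=170] → overlaps → no.
Result: lunch.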